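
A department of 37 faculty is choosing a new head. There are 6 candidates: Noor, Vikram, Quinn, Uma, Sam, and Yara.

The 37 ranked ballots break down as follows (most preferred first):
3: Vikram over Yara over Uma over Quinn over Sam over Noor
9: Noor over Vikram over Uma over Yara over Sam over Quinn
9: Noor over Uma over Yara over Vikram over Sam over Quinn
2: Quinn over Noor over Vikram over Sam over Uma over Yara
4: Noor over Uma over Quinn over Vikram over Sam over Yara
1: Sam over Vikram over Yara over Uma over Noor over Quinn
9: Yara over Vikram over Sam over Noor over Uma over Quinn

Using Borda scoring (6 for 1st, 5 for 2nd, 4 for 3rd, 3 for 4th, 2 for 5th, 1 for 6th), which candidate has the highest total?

Noor: 3×1 + 9×6 + 9×6 + 2×5 + 4×6 + 1×2 + 9×3 = 174
Vikram: 3×6 + 9×5 + 9×3 + 2×4 + 4×3 + 1×5 + 9×5 = 160
Quinn: 3×3 + 9×1 + 9×1 + 2×6 + 4×4 + 1×1 + 9×1 = 65
Uma: 3×4 + 9×4 + 9×5 + 2×2 + 4×5 + 1×3 + 9×2 = 138
Sam: 3×2 + 9×2 + 9×2 + 2×3 + 4×2 + 1×6 + 9×4 = 98
Yara: 3×5 + 9×3 + 9×4 + 2×1 + 4×1 + 1×4 + 9×6 = 142

Noor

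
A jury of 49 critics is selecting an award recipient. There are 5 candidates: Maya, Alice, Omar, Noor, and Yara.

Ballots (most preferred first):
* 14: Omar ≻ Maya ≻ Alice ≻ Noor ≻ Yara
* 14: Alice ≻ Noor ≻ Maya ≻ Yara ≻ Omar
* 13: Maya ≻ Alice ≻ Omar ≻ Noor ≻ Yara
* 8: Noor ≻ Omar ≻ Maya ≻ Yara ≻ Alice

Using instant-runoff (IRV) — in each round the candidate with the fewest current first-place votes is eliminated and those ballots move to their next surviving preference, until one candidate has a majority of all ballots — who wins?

Round 1: Maya 13, Alice 14, Omar 14, Noor 8, Yara 0. Yara eliminated.
Round 2: Maya 13, Alice 14, Omar 14, Noor 8. Noor eliminated.
Round 3: Maya 13, Alice 14, Omar 22. Maya eliminated.
Round 4: Alice 27, Omar 22. Alice has a majority (≥25).

Alice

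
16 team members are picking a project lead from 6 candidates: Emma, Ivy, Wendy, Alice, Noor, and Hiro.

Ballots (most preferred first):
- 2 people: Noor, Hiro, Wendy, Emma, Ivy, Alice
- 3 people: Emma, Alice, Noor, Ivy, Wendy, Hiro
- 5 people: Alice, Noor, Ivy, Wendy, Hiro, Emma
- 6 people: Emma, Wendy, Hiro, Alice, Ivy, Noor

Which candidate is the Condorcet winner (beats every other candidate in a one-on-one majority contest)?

Emma vs Ivy: 11–5
Emma vs Wendy: 9–7
Emma vs Alice: 11–5
Emma vs Noor: 9–7
Emma vs Hiro: 9–7
Emma beats every other candidate.

Emma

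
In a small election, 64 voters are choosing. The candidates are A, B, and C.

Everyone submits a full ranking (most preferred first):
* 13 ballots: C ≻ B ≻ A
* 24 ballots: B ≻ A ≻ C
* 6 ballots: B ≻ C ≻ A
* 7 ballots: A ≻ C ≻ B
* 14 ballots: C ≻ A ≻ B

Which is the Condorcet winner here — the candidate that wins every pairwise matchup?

C vs A: 33–31
C vs B: 34–30
C beats every other candidate.

C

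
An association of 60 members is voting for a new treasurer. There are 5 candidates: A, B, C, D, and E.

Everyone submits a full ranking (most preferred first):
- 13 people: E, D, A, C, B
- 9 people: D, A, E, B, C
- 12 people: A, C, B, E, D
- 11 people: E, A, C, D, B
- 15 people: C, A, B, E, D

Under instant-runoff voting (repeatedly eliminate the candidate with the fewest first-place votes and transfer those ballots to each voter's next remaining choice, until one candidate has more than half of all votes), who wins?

A

Round 1: A 12, B 0, C 15, D 9, E 24. B eliminated.
Round 2: A 12, C 15, D 9, E 24. D eliminated.
Round 3: A 21, C 15, E 24. C eliminated.
Round 4: A 36, E 24. A has a majority (≥31).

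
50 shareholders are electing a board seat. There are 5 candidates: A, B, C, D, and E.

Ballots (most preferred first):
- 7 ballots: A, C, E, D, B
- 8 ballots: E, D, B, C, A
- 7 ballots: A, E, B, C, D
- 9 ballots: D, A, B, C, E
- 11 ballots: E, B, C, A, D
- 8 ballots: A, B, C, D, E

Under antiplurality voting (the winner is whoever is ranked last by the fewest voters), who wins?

Last-place votes: A 8, B 7, C 0, D 18, E 17.

C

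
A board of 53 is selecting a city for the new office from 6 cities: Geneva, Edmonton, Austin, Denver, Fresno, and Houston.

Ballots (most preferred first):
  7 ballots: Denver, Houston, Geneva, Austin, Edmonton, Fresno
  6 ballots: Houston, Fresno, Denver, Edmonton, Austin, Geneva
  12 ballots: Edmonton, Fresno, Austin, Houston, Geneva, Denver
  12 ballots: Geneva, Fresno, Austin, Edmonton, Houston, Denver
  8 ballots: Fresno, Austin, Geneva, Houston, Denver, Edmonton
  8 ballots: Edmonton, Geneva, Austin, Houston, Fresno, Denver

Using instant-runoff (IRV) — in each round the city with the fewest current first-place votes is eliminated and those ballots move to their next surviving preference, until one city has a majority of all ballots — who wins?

Round 1: Geneva 12, Edmonton 20, Austin 0, Denver 7, Fresno 8, Houston 6. Austin eliminated.
Round 2: Geneva 12, Edmonton 20, Denver 7, Fresno 8, Houston 6. Houston eliminated.
Round 3: Geneva 12, Edmonton 20, Denver 7, Fresno 14. Denver eliminated.
Round 4: Geneva 19, Edmonton 20, Fresno 14. Fresno eliminated.
Round 5: Geneva 27, Edmonton 26. Geneva has a majority (≥27).

Geneva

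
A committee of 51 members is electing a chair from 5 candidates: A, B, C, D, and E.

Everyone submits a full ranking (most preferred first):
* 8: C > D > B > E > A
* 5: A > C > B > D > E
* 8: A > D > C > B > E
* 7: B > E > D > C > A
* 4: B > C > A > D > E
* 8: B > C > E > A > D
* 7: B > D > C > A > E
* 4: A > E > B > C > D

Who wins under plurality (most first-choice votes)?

B

First-place votes: A 17, B 26, C 8, D 0, E 0.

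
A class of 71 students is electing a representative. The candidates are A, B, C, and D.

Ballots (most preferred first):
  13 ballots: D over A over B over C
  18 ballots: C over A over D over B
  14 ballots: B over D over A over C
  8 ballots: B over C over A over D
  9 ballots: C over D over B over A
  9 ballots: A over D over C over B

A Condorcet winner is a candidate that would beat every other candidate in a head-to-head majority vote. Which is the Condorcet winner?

D vs A: 36–35
D vs B: 49–22
D vs C: 36–35
D beats every other candidate.

D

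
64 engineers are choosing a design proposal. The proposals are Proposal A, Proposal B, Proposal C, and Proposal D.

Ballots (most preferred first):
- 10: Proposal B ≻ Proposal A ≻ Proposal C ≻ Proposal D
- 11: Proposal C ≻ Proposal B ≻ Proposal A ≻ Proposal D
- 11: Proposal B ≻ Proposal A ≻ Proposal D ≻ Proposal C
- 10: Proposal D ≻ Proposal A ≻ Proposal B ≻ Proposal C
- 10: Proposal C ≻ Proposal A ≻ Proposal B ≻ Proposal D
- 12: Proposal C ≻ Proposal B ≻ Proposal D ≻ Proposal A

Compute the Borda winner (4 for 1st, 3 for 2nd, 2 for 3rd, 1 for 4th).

Proposal B

Proposal A: 10×3 + 11×2 + 11×3 + 10×3 + 10×3 + 12×1 = 157
Proposal B: 10×4 + 11×3 + 11×4 + 10×2 + 10×2 + 12×3 = 193
Proposal C: 10×2 + 11×4 + 11×1 + 10×1 + 10×4 + 12×4 = 173
Proposal D: 10×1 + 11×1 + 11×2 + 10×4 + 10×1 + 12×2 = 117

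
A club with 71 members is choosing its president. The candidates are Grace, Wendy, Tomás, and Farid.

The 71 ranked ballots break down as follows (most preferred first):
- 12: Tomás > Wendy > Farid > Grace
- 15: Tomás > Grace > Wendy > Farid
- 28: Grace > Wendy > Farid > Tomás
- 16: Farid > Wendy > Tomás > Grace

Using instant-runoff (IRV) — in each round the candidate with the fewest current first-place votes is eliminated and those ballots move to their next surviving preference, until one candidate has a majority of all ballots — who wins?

Round 1: Grace 28, Wendy 0, Tomás 27, Farid 16. Wendy eliminated.
Round 2: Grace 28, Tomás 27, Farid 16. Farid eliminated.
Round 3: Grace 28, Tomás 43. Tomás has a majority (≥36).

Tomás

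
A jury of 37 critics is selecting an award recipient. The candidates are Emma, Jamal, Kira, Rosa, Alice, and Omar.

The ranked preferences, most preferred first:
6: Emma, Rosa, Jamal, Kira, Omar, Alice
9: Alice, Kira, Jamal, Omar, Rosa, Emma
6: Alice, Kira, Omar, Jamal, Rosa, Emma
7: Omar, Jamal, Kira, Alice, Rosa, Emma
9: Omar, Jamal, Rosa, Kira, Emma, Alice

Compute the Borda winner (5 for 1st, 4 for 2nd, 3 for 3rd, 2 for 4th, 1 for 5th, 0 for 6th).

Emma: 6×5 + 9×0 + 6×0 + 7×0 + 9×1 = 39
Jamal: 6×3 + 9×3 + 6×2 + 7×4 + 9×4 = 121
Kira: 6×2 + 9×4 + 6×4 + 7×3 + 9×2 = 111
Rosa: 6×4 + 9×1 + 6×1 + 7×1 + 9×3 = 73
Alice: 6×0 + 9×5 + 6×5 + 7×2 + 9×0 = 89
Omar: 6×1 + 9×2 + 6×3 + 7×5 + 9×5 = 122

Omar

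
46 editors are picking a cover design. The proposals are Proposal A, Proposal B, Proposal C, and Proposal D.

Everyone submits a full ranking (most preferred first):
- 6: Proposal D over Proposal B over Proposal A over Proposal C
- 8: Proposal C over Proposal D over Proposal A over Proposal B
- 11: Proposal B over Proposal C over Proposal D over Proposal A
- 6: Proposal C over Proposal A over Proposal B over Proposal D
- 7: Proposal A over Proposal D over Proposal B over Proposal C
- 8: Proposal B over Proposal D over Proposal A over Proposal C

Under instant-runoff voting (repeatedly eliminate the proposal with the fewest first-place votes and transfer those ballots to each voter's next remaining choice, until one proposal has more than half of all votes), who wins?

Proposal B

Round 1: Proposal A 7, Proposal B 19, Proposal C 14, Proposal D 6. Proposal D eliminated.
Round 2: Proposal A 7, Proposal B 25, Proposal C 14. Proposal B has a majority (≥24).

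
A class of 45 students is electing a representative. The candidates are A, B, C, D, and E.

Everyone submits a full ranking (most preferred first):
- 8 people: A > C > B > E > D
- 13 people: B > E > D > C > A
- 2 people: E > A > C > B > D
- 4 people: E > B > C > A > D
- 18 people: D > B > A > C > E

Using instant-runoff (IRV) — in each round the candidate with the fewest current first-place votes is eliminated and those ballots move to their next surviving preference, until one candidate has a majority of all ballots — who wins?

Round 1: A 8, B 13, C 0, D 18, E 6. C eliminated.
Round 2: A 8, B 13, D 18, E 6. E eliminated.
Round 3: A 10, B 17, D 18. A eliminated.
Round 4: B 27, D 18. B has a majority (≥23).

B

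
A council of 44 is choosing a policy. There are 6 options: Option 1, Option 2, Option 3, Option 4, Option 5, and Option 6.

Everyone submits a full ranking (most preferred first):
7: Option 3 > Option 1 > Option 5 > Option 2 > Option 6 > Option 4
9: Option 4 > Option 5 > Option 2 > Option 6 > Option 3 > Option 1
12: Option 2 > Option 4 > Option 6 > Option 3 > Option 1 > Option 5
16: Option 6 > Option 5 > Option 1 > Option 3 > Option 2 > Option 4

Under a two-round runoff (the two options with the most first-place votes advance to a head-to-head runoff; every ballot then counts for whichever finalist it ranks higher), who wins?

Round 1 first-place votes: Option 1 0, Option 2 12, Option 3 7, Option 4 9, Option 5 0, Option 6 16. Option 6 and Option 2 advance.
Runoff: Option 6 is ranked above Option 2 on 16 ballots, Option 2 above Option 6 on 28.

Option 2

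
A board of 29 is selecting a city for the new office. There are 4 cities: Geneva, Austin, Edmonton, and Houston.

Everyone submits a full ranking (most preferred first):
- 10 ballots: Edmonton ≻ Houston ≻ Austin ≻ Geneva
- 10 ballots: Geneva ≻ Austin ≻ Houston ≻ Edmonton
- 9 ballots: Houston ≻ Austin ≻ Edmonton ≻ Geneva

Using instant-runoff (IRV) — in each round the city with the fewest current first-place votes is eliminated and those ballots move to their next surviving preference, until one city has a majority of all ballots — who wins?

Edmonton

Round 1: Geneva 10, Austin 0, Edmonton 10, Houston 9. Austin eliminated.
Round 2: Geneva 10, Edmonton 10, Houston 9. Houston eliminated.
Round 3: Geneva 10, Edmonton 19. Edmonton has a majority (≥15).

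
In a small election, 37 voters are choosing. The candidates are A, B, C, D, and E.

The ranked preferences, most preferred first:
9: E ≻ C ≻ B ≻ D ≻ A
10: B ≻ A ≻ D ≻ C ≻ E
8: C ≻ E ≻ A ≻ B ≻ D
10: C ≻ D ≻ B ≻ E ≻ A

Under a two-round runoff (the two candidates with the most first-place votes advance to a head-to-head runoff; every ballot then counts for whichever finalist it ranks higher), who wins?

Round 1 first-place votes: A 0, B 10, C 18, D 0, E 9. C and B advance.
Runoff: C is ranked above B on 27 ballots, B above C on 10.

C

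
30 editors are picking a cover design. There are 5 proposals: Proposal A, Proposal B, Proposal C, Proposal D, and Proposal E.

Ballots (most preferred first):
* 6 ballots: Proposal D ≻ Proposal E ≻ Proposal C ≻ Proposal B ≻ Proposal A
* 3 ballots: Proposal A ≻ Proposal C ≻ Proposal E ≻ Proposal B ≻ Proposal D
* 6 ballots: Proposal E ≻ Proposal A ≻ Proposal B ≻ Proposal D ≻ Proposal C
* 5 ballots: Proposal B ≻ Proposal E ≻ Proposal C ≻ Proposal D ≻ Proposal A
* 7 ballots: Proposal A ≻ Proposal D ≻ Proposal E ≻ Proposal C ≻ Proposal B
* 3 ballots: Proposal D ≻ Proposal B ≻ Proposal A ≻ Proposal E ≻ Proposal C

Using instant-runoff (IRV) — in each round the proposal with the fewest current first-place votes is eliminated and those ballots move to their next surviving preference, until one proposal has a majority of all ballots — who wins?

Round 1: Proposal A 10, Proposal B 5, Proposal C 0, Proposal D 9, Proposal E 6. Proposal C eliminated.
Round 2: Proposal A 10, Proposal B 5, Proposal D 9, Proposal E 6. Proposal B eliminated.
Round 3: Proposal A 10, Proposal D 9, Proposal E 11. Proposal D eliminated.
Round 4: Proposal A 13, Proposal E 17. Proposal E has a majority (≥16).

Proposal E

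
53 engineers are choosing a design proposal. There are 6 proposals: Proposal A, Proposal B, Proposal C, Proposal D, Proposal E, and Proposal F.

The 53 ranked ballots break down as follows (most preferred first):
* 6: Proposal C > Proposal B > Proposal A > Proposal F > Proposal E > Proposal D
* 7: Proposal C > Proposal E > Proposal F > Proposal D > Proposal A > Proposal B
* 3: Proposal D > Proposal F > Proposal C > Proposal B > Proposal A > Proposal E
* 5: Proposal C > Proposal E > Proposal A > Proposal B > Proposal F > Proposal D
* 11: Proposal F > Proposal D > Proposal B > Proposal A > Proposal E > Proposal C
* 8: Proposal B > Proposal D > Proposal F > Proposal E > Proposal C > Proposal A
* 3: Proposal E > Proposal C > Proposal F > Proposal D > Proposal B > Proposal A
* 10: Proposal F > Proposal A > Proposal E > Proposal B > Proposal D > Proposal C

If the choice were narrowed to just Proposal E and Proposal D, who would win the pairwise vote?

Proposal E

Proposal E is ranked above Proposal D on 31 ballots; Proposal D above Proposal E on 22.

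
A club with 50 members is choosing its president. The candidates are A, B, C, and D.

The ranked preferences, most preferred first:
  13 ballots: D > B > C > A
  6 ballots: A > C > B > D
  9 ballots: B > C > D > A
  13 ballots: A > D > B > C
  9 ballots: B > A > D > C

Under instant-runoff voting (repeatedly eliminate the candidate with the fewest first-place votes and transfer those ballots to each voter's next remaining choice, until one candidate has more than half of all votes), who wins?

Round 1: A 19, B 18, C 0, D 13. C eliminated.
Round 2: A 19, B 18, D 13. D eliminated.
Round 3: A 19, B 31. B has a majority (≥26).

B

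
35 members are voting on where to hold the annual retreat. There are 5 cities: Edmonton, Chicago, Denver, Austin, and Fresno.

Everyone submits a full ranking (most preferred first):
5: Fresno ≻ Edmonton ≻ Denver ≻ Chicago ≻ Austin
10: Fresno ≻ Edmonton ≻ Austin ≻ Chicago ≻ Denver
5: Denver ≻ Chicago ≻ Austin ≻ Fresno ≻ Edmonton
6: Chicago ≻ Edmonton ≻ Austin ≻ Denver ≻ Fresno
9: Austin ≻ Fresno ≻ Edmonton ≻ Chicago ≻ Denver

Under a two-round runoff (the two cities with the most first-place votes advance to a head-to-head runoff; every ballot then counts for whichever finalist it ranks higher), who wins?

Austin

Round 1 first-place votes: Edmonton 0, Chicago 6, Denver 5, Austin 9, Fresno 15. Fresno and Austin advance.
Runoff: Fresno is ranked above Austin on 15 ballots, Austin above Fresno on 20.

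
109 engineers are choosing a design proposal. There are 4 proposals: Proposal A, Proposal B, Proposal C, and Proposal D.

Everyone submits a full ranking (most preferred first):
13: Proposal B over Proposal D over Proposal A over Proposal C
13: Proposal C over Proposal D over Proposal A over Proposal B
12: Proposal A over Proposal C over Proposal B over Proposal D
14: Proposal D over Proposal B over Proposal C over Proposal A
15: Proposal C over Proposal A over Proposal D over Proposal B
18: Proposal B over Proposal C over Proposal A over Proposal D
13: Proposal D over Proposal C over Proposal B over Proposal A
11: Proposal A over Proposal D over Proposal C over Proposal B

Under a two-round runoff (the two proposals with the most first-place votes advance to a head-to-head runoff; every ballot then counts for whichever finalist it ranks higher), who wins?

Proposal C

Round 1 first-place votes: Proposal A 23, Proposal B 31, Proposal C 28, Proposal D 27. Proposal B and Proposal C advance.
Runoff: Proposal B is ranked above Proposal C on 45 ballots, Proposal C above Proposal B on 64.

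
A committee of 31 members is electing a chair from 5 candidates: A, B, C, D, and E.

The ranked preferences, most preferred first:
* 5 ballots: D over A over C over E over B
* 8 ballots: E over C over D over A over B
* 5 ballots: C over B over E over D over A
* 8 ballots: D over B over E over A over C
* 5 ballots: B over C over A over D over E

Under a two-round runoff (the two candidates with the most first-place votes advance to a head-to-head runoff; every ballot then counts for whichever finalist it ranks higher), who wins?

D

Round 1 first-place votes: A 0, B 5, C 5, D 13, E 8. D and E advance.
Runoff: D is ranked above E on 18 ballots, E above D on 13.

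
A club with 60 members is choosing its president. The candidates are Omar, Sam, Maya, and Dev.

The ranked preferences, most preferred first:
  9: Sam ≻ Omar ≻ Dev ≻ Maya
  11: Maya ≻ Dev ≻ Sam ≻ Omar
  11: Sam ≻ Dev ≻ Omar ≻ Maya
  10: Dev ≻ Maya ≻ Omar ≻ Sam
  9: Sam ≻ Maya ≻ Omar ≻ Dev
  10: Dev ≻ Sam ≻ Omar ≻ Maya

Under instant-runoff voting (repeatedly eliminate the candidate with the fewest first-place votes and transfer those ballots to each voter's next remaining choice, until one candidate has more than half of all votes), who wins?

Round 1: Omar 0, Sam 29, Maya 11, Dev 20. Omar eliminated.
Round 2: Sam 29, Maya 11, Dev 20. Maya eliminated.
Round 3: Sam 29, Dev 31. Dev has a majority (≥31).

Dev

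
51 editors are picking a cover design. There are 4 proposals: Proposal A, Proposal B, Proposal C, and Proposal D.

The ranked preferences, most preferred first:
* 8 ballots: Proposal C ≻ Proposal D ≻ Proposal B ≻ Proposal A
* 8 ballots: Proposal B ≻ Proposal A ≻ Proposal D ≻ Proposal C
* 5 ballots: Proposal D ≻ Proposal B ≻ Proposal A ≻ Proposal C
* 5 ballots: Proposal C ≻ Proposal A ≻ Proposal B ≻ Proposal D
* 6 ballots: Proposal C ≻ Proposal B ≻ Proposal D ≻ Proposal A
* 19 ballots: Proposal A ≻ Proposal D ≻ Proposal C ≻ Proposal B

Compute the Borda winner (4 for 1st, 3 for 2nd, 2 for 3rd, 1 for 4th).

Proposal A: 8×1 + 8×3 + 5×2 + 5×3 + 6×1 + 19×4 = 139
Proposal B: 8×2 + 8×4 + 5×3 + 5×2 + 6×3 + 19×1 = 110
Proposal C: 8×4 + 8×1 + 5×1 + 5×4 + 6×4 + 19×2 = 127
Proposal D: 8×3 + 8×2 + 5×4 + 5×1 + 6×2 + 19×3 = 134

Proposal A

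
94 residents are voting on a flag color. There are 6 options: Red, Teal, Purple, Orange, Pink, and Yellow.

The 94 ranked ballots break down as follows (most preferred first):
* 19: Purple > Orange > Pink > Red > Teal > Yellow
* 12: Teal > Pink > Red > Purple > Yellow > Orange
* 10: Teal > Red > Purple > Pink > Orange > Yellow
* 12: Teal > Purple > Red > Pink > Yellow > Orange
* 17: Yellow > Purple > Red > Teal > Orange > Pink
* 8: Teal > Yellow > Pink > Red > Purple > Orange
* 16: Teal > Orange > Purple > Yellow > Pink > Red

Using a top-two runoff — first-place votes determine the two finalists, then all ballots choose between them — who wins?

Round 1 first-place votes: Red 0, Teal 58, Purple 19, Orange 0, Pink 0, Yellow 17. Teal and Purple advance.
Runoff: Teal is ranked above Purple on 58 ballots, Purple above Teal on 36.

Teal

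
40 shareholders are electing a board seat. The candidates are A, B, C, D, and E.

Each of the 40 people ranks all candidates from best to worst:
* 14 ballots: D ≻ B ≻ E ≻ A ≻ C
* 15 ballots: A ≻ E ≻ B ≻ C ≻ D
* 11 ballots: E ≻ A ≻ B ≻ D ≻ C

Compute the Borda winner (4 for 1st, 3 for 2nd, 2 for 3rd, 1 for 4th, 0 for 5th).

A: 14×1 + 15×4 + 11×3 = 107
B: 14×3 + 15×2 + 11×2 = 94
C: 14×0 + 15×1 + 11×0 = 15
D: 14×4 + 15×0 + 11×1 = 67
E: 14×2 + 15×3 + 11×4 = 117

E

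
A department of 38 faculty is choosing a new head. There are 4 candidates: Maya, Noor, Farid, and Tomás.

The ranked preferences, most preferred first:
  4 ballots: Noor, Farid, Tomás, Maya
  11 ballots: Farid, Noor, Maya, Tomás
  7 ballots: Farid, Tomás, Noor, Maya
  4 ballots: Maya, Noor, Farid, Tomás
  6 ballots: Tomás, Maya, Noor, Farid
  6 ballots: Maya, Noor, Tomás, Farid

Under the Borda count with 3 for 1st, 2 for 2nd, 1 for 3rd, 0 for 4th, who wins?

Maya: 4×0 + 11×1 + 7×0 + 4×3 + 6×2 + 6×3 = 53
Noor: 4×3 + 11×2 + 7×1 + 4×2 + 6×1 + 6×2 = 67
Farid: 4×2 + 11×3 + 7×3 + 4×1 + 6×0 + 6×0 = 66
Tomás: 4×1 + 11×0 + 7×2 + 4×0 + 6×3 + 6×1 = 42

Noor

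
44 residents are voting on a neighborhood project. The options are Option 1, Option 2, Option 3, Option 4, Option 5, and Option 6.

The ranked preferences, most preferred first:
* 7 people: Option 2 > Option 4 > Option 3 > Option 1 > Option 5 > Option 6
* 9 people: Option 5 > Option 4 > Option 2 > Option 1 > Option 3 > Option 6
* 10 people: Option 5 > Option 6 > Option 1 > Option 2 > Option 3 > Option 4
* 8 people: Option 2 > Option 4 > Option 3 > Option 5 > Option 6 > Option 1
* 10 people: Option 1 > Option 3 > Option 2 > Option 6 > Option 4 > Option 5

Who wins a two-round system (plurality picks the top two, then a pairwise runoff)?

Round 1 first-place votes: Option 1 10, Option 2 15, Option 3 0, Option 4 0, Option 5 19, Option 6 0. Option 5 and Option 2 advance.
Runoff: Option 5 is ranked above Option 2 on 19 ballots, Option 2 above Option 5 on 25.

Option 2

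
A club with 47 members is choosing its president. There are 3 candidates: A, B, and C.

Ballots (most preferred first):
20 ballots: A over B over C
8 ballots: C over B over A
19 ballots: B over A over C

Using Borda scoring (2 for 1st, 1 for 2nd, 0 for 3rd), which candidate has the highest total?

B

A: 20×2 + 8×0 + 19×1 = 59
B: 20×1 + 8×1 + 19×2 = 66
C: 20×0 + 8×2 + 19×0 = 16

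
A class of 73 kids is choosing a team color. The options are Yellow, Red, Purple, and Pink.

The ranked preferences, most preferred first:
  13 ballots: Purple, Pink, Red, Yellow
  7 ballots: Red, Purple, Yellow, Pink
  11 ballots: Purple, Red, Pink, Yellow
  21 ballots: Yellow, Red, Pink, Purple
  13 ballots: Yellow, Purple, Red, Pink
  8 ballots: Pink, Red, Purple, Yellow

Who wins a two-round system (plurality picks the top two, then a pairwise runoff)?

Purple

Round 1 first-place votes: Yellow 34, Red 7, Purple 24, Pink 8. Yellow and Purple advance.
Runoff: Yellow is ranked above Purple on 34 ballots, Purple above Yellow on 39.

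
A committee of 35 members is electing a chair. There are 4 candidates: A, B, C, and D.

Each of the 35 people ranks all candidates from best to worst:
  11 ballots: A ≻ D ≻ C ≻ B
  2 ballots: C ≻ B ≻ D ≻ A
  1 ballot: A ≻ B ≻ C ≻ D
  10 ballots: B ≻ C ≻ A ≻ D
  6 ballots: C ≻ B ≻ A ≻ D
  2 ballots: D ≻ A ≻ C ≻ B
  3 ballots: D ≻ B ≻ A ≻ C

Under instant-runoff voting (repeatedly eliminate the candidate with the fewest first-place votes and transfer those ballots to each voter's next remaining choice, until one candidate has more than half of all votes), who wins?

Round 1: A 12, B 10, C 8, D 5. D eliminated.
Round 2: A 14, B 13, C 8. C eliminated.
Round 3: A 14, B 21. B has a majority (≥18).

B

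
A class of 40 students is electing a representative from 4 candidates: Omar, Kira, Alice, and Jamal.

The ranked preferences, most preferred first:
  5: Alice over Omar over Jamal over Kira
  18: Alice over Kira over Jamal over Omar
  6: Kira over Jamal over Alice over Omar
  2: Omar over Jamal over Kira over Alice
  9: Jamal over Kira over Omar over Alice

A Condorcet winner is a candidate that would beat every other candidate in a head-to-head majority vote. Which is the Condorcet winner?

Alice

Alice vs Omar: 29–11
Alice vs Kira: 23–17
Alice vs Jamal: 23–17
Alice beats every other candidate.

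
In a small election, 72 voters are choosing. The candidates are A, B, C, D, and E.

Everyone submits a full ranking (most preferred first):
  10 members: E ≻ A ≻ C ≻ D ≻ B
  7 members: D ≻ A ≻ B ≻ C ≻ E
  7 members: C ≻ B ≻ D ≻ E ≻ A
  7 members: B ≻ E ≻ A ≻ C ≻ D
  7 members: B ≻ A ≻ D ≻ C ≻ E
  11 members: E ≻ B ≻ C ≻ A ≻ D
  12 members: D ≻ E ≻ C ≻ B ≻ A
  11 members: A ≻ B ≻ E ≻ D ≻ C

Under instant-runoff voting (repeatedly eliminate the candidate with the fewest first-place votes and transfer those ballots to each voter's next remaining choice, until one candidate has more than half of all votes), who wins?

Round 1: A 11, B 14, C 7, D 19, E 21. C eliminated.
Round 2: A 11, B 21, D 19, E 21. A eliminated.
Round 3: B 32, D 19, E 21. D eliminated.
Round 4: B 39, E 33. B has a majority (≥37).

B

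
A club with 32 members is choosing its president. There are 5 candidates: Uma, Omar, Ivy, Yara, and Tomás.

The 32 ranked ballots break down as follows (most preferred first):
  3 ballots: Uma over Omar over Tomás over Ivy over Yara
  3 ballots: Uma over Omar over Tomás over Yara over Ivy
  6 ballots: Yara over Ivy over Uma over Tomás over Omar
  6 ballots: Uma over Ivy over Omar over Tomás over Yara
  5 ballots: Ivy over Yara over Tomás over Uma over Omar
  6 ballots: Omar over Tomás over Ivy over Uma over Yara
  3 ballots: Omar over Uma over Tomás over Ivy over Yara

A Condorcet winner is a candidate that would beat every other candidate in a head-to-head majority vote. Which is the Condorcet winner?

Ivy

Ivy vs Uma: 17–15
Ivy vs Omar: 17–15
Ivy vs Yara: 23–9
Ivy vs Tomás: 17–15
Ivy beats every other candidate.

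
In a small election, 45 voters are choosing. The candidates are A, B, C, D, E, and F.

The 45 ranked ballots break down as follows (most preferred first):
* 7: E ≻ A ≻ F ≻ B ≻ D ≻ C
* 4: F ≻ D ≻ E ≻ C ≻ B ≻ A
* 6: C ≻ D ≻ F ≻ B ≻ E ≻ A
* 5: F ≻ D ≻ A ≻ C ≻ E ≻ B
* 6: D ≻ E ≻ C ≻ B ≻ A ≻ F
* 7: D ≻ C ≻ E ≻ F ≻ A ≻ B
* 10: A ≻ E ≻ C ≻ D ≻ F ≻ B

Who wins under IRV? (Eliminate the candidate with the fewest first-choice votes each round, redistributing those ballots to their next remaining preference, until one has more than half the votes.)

D

Round 1: A 10, B 0, C 6, D 13, E 7, F 9. B eliminated.
Round 2: A 10, C 6, D 13, E 7, F 9. C eliminated.
Round 3: A 10, D 19, E 7, F 9. E eliminated.
Round 4: A 17, D 19, F 9. F eliminated.
Round 5: A 17, D 28. D has a majority (≥23).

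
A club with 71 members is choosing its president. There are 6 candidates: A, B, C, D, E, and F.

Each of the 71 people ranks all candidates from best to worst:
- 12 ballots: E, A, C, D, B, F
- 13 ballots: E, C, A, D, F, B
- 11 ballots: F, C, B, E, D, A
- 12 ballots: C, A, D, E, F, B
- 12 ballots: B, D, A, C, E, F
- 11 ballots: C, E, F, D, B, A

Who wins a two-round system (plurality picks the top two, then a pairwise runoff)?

C

Round 1 first-place votes: A 0, B 12, C 23, D 0, E 25, F 11. E and C advance.
Runoff: E is ranked above C on 25 ballots, C above E on 46.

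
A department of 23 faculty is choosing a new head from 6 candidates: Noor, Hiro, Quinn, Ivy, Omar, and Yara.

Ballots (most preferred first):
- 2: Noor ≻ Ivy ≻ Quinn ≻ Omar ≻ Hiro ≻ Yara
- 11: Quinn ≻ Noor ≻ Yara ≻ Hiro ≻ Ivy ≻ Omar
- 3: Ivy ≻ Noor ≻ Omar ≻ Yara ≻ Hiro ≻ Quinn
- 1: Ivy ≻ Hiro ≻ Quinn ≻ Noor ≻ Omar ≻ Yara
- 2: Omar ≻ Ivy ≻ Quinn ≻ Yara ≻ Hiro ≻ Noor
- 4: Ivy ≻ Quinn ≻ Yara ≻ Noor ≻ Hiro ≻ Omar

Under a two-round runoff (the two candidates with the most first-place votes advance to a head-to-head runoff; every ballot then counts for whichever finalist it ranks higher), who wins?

Ivy

Round 1 first-place votes: Noor 2, Hiro 0, Quinn 11, Ivy 8, Omar 2, Yara 0. Quinn and Ivy advance.
Runoff: Quinn is ranked above Ivy on 11 ballots, Ivy above Quinn on 12.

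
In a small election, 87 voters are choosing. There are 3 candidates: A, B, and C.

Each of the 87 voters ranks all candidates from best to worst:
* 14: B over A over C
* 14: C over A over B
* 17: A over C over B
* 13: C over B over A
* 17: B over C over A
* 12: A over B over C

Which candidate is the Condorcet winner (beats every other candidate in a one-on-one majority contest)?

C vs A: 44–43
C vs B: 44–43
C beats every other candidate.

C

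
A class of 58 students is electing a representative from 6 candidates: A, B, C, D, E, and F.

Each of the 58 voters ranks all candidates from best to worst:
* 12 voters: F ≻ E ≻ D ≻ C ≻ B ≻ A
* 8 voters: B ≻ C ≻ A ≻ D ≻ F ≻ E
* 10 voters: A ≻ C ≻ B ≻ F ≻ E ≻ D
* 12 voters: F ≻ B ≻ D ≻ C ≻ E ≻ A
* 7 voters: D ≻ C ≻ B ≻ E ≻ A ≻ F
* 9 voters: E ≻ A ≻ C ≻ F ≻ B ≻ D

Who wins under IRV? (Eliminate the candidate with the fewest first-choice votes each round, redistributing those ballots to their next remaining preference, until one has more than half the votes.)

Round 1: A 10, B 8, C 0, D 7, E 9, F 24. C eliminated.
Round 2: A 10, B 8, D 7, E 9, F 24. D eliminated.
Round 3: A 10, B 15, E 9, F 24. E eliminated.
Round 4: A 19, B 15, F 24. B eliminated.
Round 5: A 34, F 24. A has a majority (≥30).

A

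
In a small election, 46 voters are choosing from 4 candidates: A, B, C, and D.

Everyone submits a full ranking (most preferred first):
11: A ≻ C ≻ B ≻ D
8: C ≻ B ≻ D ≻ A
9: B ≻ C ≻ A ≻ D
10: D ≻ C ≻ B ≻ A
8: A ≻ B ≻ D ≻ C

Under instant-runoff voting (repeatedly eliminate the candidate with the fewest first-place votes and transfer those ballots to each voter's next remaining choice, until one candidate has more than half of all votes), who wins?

Round 1: A 19, B 9, C 8, D 10. C eliminated.
Round 2: A 19, B 17, D 10. D eliminated.
Round 3: A 19, B 27. B has a majority (≥24).

B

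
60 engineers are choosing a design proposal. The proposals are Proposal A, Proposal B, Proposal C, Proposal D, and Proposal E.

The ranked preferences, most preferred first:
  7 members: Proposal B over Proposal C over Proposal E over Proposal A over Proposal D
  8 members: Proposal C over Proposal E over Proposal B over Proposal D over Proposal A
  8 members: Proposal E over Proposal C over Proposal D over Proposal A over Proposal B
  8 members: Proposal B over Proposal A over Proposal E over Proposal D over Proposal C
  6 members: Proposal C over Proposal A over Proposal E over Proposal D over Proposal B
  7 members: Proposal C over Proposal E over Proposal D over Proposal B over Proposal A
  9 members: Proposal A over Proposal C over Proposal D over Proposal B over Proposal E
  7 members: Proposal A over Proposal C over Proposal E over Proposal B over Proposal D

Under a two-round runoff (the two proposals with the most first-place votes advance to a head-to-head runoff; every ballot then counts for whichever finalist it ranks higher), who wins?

Round 1 first-place votes: Proposal A 16, Proposal B 15, Proposal C 21, Proposal D 0, Proposal E 8. Proposal C and Proposal A advance.
Runoff: Proposal C is ranked above Proposal A on 36 ballots, Proposal A above Proposal C on 24.

Proposal C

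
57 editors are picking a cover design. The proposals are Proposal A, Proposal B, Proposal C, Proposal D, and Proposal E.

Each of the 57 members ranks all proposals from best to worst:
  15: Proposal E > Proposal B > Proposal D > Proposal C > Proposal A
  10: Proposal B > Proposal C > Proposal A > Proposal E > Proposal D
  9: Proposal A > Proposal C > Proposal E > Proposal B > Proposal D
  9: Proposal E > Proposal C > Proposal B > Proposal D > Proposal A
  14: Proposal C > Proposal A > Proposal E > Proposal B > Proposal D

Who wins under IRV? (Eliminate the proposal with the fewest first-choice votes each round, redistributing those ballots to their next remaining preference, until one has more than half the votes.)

Round 1: Proposal A 9, Proposal B 10, Proposal C 14, Proposal D 0, Proposal E 24. Proposal D eliminated.
Round 2: Proposal A 9, Proposal B 10, Proposal C 14, Proposal E 24. Proposal A eliminated.
Round 3: Proposal B 10, Proposal C 23, Proposal E 24. Proposal B eliminated.
Round 4: Proposal C 33, Proposal E 24. Proposal C has a majority (≥29).

Proposal C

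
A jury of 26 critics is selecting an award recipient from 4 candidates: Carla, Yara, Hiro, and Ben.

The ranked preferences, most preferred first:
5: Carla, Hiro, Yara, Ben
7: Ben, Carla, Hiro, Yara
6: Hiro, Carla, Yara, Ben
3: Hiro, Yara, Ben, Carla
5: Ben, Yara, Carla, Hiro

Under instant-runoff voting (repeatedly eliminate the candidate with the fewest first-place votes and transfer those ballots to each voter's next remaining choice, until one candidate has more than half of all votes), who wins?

Round 1: Carla 5, Yara 0, Hiro 9, Ben 12. Yara eliminated.
Round 2: Carla 5, Hiro 9, Ben 12. Carla eliminated.
Round 3: Hiro 14, Ben 12. Hiro has a majority (≥14).

Hiro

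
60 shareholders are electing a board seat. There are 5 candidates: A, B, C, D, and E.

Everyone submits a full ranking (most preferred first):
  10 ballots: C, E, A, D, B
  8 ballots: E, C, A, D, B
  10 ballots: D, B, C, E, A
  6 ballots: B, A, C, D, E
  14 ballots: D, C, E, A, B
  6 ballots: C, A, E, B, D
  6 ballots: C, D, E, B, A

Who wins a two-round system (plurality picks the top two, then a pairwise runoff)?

Round 1 first-place votes: A 0, B 6, C 22, D 24, E 8. D and C advance.
Runoff: D is ranked above C on 24 ballots, C above D on 36.

C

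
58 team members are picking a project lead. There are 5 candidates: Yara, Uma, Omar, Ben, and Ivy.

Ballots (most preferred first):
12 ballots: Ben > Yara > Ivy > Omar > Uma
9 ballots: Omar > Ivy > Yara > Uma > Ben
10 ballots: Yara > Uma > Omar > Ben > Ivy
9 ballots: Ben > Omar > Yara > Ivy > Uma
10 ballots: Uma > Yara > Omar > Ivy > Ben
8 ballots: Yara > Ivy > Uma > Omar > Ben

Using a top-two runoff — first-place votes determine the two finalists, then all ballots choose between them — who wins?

Yara

Round 1 first-place votes: Yara 18, Uma 10, Omar 9, Ben 21, Ivy 0. Ben and Yara advance.
Runoff: Ben is ranked above Yara on 21 ballots, Yara above Ben on 37.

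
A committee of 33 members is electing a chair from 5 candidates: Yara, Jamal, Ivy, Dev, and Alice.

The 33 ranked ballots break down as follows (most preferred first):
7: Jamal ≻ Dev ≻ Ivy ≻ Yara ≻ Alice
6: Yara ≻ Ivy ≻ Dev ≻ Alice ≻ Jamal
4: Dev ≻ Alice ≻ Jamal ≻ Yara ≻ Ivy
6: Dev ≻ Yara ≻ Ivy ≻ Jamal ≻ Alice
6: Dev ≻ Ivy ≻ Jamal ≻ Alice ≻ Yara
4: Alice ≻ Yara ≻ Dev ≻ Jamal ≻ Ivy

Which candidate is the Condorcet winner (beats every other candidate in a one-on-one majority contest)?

Dev

Dev vs Yara: 23–10
Dev vs Jamal: 26–7
Dev vs Ivy: 27–6
Dev vs Alice: 29–4
Dev beats every other candidate.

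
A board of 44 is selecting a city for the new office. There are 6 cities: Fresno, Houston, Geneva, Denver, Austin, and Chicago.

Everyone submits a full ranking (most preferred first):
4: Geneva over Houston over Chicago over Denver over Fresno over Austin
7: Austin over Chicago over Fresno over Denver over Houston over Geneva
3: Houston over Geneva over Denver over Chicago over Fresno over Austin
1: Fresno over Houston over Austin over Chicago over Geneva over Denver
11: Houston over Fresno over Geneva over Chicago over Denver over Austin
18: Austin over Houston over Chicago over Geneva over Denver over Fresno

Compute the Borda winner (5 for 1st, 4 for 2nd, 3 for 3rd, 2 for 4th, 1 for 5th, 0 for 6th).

Houston

Fresno: 4×1 + 7×3 + 3×1 + 1×5 + 11×4 + 18×0 = 77
Houston: 4×4 + 7×1 + 3×5 + 1×4 + 11×5 + 18×4 = 169
Geneva: 4×5 + 7×0 + 3×4 + 1×1 + 11×3 + 18×2 = 102
Denver: 4×2 + 7×2 + 3×3 + 1×0 + 11×1 + 18×1 = 60
Austin: 4×0 + 7×5 + 3×0 + 1×3 + 11×0 + 18×5 = 128
Chicago: 4×3 + 7×4 + 3×2 + 1×2 + 11×2 + 18×3 = 124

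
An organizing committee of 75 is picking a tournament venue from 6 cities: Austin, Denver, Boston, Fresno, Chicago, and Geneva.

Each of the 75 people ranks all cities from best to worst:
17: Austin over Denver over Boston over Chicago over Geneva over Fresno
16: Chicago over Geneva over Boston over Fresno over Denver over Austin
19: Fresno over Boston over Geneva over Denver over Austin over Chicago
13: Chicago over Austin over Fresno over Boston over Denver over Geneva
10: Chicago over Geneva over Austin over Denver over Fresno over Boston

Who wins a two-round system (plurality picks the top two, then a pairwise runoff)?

Chicago

Round 1 first-place votes: Austin 17, Denver 0, Boston 0, Fresno 19, Chicago 39, Geneva 0. Chicago and Fresno advance.
Runoff: Chicago is ranked above Fresno on 56 ballots, Fresno above Chicago on 19.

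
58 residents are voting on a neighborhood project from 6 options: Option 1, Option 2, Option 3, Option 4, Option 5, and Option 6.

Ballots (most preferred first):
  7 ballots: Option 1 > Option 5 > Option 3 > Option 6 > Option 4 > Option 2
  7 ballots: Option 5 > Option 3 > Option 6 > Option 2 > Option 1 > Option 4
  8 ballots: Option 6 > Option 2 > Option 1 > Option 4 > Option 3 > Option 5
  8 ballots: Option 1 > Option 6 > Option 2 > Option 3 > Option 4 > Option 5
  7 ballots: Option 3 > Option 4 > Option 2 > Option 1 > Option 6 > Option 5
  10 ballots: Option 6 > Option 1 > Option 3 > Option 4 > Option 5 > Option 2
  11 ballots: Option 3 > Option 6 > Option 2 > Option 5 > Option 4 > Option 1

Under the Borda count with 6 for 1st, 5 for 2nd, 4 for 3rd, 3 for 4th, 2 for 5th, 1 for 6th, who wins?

Option 1: 7×6 + 7×2 + 8×4 + 8×6 + 7×3 + 10×5 + 11×1 = 218
Option 2: 7×1 + 7×3 + 8×5 + 8×4 + 7×4 + 10×1 + 11×4 = 182
Option 3: 7×4 + 7×5 + 8×2 + 8×3 + 7×6 + 10×4 + 11×6 = 251
Option 4: 7×2 + 7×1 + 8×3 + 8×2 + 7×5 + 10×3 + 11×2 = 148
Option 5: 7×5 + 7×6 + 8×1 + 8×1 + 7×1 + 10×2 + 11×3 = 153
Option 6: 7×3 + 7×4 + 8×6 + 8×5 + 7×2 + 10×6 + 11×5 = 266

Option 6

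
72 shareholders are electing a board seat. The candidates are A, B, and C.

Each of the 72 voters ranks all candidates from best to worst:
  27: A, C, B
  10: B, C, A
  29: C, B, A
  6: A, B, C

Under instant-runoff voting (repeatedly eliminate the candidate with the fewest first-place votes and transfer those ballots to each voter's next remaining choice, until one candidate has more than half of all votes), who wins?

Round 1: A 33, B 10, C 29. B eliminated.
Round 2: A 33, C 39. C has a majority (≥37).

C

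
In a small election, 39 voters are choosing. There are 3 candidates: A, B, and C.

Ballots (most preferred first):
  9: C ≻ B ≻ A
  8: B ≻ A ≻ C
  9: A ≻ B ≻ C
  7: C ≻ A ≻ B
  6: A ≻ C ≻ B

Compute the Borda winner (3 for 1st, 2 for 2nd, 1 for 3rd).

A: 9×1 + 8×2 + 9×3 + 7×2 + 6×3 = 84
B: 9×2 + 8×3 + 9×2 + 7×1 + 6×1 = 73
C: 9×3 + 8×1 + 9×1 + 7×3 + 6×2 = 77

A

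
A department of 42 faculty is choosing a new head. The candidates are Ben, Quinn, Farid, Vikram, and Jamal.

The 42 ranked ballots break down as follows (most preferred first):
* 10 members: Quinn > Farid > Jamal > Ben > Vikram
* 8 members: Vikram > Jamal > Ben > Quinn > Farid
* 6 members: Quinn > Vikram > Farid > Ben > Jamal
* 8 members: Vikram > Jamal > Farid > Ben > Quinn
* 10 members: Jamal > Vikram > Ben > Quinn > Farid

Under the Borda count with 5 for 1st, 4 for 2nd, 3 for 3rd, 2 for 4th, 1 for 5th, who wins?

Ben: 10×2 + 8×3 + 6×2 + 8×2 + 10×3 = 102
Quinn: 10×5 + 8×2 + 6×5 + 8×1 + 10×2 = 124
Farid: 10×4 + 8×1 + 6×3 + 8×3 + 10×1 = 100
Vikram: 10×1 + 8×5 + 6×4 + 8×5 + 10×4 = 154
Jamal: 10×3 + 8×4 + 6×1 + 8×4 + 10×5 = 150

Vikram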